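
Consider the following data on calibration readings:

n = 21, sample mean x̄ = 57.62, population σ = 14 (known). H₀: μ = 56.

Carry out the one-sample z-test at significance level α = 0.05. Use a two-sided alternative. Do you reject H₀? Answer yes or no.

SE = σ/√n = 14/√21 = 3.0551
z = (x̄−μ₀)/SE = (57.62−56)/3.0551 = 0.5303
p-value (two-sided) = 0.59593
At α=0.05: p ≥ α → fail to reject H₀

reject H₀: no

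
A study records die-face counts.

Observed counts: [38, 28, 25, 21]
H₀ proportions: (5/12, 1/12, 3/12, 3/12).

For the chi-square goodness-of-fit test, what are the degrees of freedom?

df = k − 1 = 4 − 1 = 3

degrees of freedom = 3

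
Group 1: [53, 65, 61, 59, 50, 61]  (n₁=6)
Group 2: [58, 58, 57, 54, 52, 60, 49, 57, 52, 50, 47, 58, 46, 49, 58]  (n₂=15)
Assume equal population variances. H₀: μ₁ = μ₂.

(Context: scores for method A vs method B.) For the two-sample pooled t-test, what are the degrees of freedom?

df = n₁ + n₂ − 2 = 6 + 15 − 2 = 19

degrees of freedom = 19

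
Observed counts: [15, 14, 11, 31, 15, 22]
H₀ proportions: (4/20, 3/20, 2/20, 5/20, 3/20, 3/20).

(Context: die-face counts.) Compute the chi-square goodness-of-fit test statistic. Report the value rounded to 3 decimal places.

test statistic = 5.077

n = 108; E_i = n·p_i = [21.60, 16.20, 10.80, 27.00, 16.20, 16.20]
χ² = (15−21.60)²/21.60 + (14−16.20)²/16.20 + (11−10.80)²/10.80 + (31−27.00)²/27.00 + (15−16.20)²/16.20 + (22−16.20)²/16.20 = 5.0772
df = 5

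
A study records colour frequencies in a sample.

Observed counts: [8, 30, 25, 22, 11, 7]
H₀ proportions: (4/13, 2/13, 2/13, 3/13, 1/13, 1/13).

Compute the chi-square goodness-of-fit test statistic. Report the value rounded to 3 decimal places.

test statistic = 37.076

n = 103; E_i = n·p_i = [31.69, 15.85, 15.85, 23.77, 7.92, 7.92]
χ² = (8−31.69)²/31.69 + (30−15.85)²/15.85 + (25−15.85)²/15.85 + (22−23.77)²/23.77 + (11−7.92)²/7.92 + (7−7.92)²/7.92 = 37.0761
df = 5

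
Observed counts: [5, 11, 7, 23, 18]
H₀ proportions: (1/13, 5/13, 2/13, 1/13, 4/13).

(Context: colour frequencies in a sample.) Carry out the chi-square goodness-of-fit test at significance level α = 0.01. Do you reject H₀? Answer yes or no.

reject H₀: yes

n = 64; E_i = n·p_i = [4.92, 24.62, 9.85, 4.92, 19.69]
χ² = (5−4.92)²/4.92 + (11−24.62)²/24.62 + (7−9.85)²/9.85 + (23−4.92)²/4.92 + (18−19.69)²/19.69 = 74.8766
df = 4
p-value (upper-tail) = 0.00000
At α=0.01: p < α → reject H₀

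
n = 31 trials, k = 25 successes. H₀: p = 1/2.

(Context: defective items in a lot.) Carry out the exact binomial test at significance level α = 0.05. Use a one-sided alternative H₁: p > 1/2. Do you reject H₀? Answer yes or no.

reject H₀: yes

Exact binomial: n=31, k=25, p₀=1/2=0.5000
P(X≥25) from Σ C(n,i)·p₀^i·(1−p₀)^(n−i)
p-value (one-sided, H₁ greater) = 0.00044
At α=0.05: p < α → reject H₀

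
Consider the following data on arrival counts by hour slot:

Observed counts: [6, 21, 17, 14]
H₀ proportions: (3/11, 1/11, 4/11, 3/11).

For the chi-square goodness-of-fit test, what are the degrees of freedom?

degrees of freedom = 3

df = k − 1 = 4 − 1 = 3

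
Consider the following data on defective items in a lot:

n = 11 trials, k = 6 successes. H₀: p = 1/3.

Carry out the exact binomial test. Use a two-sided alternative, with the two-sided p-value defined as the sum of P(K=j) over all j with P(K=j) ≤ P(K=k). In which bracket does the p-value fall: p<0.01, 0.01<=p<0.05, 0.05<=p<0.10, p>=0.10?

p-value bracket: p>=0.10

Exact binomial: n=11, k=6, p₀=1/3=0.3333
P(X=j) = C(n,j)·p₀^j·(1−p₀)^(n−j); p = Σ P(X=j) over j with P(X=j) ≤ P(X=6)
p-value (two-sided) = 0.19723
→ bracket: p>=0.10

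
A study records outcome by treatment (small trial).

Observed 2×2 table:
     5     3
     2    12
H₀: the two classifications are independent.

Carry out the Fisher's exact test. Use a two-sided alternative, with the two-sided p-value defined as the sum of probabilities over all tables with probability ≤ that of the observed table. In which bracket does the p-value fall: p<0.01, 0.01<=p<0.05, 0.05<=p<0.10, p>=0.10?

Margins: r₁=8, r₂=14, c₁=7, c₂=15, n=22
p_obs = C(8,5)·C(14,2)/C(22,7); sum pmf over tables with pmf ≤ p_obs
p-value (two-sided) = 0.05235
→ bracket: 0.05<=p<0.10

p-value bracket: 0.05<=p<0.10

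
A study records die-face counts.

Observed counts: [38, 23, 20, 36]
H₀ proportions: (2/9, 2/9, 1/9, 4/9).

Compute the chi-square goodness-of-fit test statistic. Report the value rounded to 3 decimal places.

n = 117; E_i = n·p_i = [26.00, 26.00, 13.00, 52.00]
χ² = (38−26.00)²/26.00 + (23−26.00)²/26.00 + (20−13.00)²/13.00 + (36−52.00)²/52.00 = 14.5769
df = 3

test statistic = 14.577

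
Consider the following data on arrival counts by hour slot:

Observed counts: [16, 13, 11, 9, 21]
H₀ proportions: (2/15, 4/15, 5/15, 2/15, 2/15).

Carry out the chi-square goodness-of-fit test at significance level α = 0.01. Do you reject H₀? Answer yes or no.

n = 70; E_i = n·p_i = [9.33, 18.67, 23.33, 9.33, 9.33]
χ² = (16−9.33)²/9.33 + (13−18.67)²/18.67 + (11−23.33)²/23.33 + (9−9.33)²/9.33 + (21−9.33)²/9.33 = 27.5964
df = 4
p-value (upper-tail) = 0.00002
At α=0.01: p < α → reject H₀

reject H₀: yes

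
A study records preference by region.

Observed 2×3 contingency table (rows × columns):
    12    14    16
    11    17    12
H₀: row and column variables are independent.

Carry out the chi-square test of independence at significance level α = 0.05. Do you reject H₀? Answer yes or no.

reject H₀: no

Row totals [42, 40], col totals [23, 31, 28], n=82
χ² = (12−11.78)²/11.78 + (14−15.88)²/15.88 + (16−14.34)²/14.34 + (11−11.22)²/11.22 + (17−15.12)²/15.12 + (12−13.66)²/13.66 = 0.8570
df = 2
p-value (upper-tail) = 0.65150
At α=0.05: p ≥ α → fail to reject H₀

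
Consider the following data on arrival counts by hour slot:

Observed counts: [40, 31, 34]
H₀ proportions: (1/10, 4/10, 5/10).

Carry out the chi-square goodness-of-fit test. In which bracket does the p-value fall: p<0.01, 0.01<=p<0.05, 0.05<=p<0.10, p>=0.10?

p-value bracket: p<0.01

n = 105; E_i = n·p_i = [10.50, 42.00, 52.50]
χ² = (40−10.50)²/10.50 + (31−42.00)²/42.00 + (34−52.50)²/52.50 = 92.2810
df = 2
p-value (upper-tail) = 0.00000
→ bracket: p<0.01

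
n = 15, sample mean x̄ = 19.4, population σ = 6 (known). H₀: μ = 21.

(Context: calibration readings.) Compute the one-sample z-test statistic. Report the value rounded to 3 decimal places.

test statistic = -1.033

SE = σ/√n = 6/√15 = 1.5492
z = (x̄−μ₀)/SE = (19.4−21)/1.5492 = -1.0328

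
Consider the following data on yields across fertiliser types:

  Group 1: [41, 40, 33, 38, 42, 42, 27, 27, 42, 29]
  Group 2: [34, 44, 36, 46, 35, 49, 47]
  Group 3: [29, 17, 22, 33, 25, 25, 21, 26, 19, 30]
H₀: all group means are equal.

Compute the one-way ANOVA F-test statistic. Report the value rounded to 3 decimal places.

Group means [36.10, 41.57, 24.70], grand mean 33.296
SSB = Σnᵢ(x̄ᵢ−x̄)² = 1296.915; SSW = ΣΣ(x−x̄ᵢ)² = 844.714
MSB = 1296.915/2 = 648.4577; MSW = 844.714/24 = 35.1964
F = MSB/MSW = 18.4240
df = (2, 24)

test statistic = 18.424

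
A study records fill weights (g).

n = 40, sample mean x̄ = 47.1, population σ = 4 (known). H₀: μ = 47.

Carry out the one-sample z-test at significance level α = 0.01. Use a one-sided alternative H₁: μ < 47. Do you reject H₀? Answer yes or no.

reject H₀: no

SE = σ/√n = 4/√40 = 0.6325
z = (x̄−μ₀)/SE = (47.1−47)/0.6325 = 0.1581
p-value (one-sided, H₁ less) = 0.56282
At α=0.01: p ≥ α → fail to reject H₀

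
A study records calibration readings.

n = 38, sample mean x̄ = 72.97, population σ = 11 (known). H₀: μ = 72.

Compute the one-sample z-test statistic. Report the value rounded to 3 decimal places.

test statistic = 0.544

SE = σ/√n = 11/√38 = 1.7844
z = (x̄−μ₀)/SE = (72.97−72)/1.7844 = 0.5436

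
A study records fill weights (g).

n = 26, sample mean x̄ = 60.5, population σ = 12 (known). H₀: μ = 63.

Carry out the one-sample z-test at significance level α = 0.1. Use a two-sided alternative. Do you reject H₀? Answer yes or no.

SE = σ/√n = 12/√26 = 2.3534
z = (x̄−μ₀)/SE = (60.5−63)/2.3534 = -1.0623
p-value (two-sided) = 0.28810
At α=0.1: p ≥ α → fail to reject H₀

reject H₀: no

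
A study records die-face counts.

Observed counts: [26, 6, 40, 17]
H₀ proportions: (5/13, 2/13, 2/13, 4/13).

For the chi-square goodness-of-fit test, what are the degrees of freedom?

degrees of freedom = 3

df = k − 1 = 4 − 1 = 3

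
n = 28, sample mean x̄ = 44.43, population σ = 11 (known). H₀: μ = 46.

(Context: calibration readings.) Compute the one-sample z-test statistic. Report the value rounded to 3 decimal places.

test statistic = -0.755

SE = σ/√n = 11/√28 = 2.0788
z = (x̄−μ₀)/SE = (44.43−46)/2.0788 = -0.7552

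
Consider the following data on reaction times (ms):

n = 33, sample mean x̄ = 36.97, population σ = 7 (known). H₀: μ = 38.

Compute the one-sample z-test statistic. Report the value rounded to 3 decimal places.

test statistic = -0.845

SE = σ/√n = 7/√33 = 1.2185
z = (x̄−μ₀)/SE = (36.97−38)/1.2185 = -0.8453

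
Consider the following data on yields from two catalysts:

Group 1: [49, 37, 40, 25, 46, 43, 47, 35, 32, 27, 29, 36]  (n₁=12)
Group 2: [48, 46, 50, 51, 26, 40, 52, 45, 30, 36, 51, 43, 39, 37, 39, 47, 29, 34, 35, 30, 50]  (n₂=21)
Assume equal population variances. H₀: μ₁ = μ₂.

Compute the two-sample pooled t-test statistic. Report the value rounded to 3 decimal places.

test statistic = -1.249

x̄₁=37.167, s₁=8.021, n₁=12
x̄₂=40.857, s₂=8.242, n₂=21
s_p² = [11·8.021² + 20·8.242²]/31 = 66.6528
SE = √(s_p²·(1/12+1/21)) = 2.9544
t = (37.167−40.857)/2.9544 = -1.2492
df = 31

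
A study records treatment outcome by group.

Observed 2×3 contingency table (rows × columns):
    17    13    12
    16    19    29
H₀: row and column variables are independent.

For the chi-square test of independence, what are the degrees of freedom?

degrees of freedom = 2

df = (r−1)(c−1) = (2−1)·(3−1) = 2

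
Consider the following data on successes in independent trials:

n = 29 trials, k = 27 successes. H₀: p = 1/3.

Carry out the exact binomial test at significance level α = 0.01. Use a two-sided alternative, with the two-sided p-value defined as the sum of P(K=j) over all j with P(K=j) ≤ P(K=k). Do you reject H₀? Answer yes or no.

reject H₀: yes

Exact binomial: n=29, k=27, p₀=1/3=0.3333
P(X=j) = C(n,j)·p₀^j·(1−p₀)^(n−j); p = Σ P(X=j) over j with P(X=j) ≤ P(X=27)
p-value (two-sided) = 0.00000
At α=0.01: p < α → reject H₀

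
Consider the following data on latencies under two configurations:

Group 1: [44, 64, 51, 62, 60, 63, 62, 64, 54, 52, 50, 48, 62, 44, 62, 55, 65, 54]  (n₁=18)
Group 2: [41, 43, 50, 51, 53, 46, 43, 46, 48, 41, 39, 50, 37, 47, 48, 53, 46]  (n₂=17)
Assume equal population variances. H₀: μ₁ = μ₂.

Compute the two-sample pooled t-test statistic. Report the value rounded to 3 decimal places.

test statistic = 5.091

x̄₁=56.444, s₁=7.081, n₁=18
x̄₂=46.000, s₂=4.757, n₂=17
s_p² = [17·7.081² + 16·4.757²]/33 = 36.8013
SE = √(s_p²·(1/18+1/17)) = 2.0517
t = (56.444−46.000)/2.0517 = 5.0907
df = 33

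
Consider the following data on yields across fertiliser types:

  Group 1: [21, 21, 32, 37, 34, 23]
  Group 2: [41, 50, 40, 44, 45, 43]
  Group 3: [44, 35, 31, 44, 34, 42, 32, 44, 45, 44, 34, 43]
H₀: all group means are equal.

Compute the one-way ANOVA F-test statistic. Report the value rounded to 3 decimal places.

Group means [28.00, 43.83, 39.33], grand mean 37.625
SSB = Σnᵢ(x̄ᵢ−x̄)² = 822.125; SSW = ΣΣ(x−x̄ᵢ)² = 657.500
MSB = 822.125/2 = 411.0625; MSW = 657.500/21 = 31.3095
F = MSB/MSW = 13.1290
df = (2, 21)

test statistic = 13.129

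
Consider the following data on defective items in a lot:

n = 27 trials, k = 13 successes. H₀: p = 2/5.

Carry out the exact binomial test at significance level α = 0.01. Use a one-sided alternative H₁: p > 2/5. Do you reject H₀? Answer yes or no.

reject H₀: no

Exact binomial: n=27, k=13, p₀=2/5=0.4000
P(X≥13) from Σ C(n,i)·p₀^i·(1−p₀)^(n−i)
p-value (one-sided, H₁ greater) = 0.25014
At α=0.01: p ≥ α → fail to reject H₀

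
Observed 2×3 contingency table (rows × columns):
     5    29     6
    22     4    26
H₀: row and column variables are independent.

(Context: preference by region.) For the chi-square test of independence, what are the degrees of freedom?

df = (r−1)(c−1) = (2−1)·(3−1) = 2

degrees of freedom = 2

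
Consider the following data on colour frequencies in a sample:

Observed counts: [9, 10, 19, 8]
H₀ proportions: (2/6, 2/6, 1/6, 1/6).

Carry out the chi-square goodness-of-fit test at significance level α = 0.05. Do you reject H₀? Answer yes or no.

n = 46; E_i = n·p_i = [15.33, 15.33, 7.67, 7.67]
χ² = (9−15.33)²/15.33 + (10−15.33)²/15.33 + (19−7.67)²/7.67 + (8−7.67)²/7.67 = 21.2391
df = 3
p-value (upper-tail) = 0.00009
At α=0.05: p < α → reject H₀

reject H₀: yes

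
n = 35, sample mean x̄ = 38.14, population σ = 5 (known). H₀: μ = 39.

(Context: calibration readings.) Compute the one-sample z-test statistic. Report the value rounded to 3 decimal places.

test statistic = -1.018

SE = σ/√n = 5/√35 = 0.8452
z = (x̄−μ₀)/SE = (38.14−39)/0.8452 = -1.0176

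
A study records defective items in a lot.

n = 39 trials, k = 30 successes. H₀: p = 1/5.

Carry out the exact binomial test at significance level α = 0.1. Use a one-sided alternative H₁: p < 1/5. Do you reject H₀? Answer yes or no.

Exact binomial: n=39, k=30, p₀=1/5=0.2000
P(X≤30) from Σ C(n,i)·p₀^i·(1−p₀)^(n−i)
p-value (one-sided, H₁ less) = 1.00000
At α=0.1: p ≥ α → fail to reject H₀

reject H₀: no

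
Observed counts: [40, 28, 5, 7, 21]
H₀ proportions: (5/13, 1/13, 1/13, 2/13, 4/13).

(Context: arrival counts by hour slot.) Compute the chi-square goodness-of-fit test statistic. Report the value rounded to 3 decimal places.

test statistic = 61.661

n = 101; E_i = n·p_i = [38.85, 7.77, 7.77, 15.54, 31.08]
χ² = (40−38.85)²/38.85 + (28−7.77)²/7.77 + (5−7.77)²/7.77 + (7−15.54)²/15.54 + (21−31.08)²/31.08 = 61.6609
df = 4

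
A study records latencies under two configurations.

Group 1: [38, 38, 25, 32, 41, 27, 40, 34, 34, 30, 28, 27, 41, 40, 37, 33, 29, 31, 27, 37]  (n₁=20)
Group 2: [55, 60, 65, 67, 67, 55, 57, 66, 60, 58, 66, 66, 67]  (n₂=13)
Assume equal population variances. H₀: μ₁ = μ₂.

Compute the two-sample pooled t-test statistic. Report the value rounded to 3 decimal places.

test statistic = -15.792

x̄₁=33.450, s₁=5.296, n₁=20
x̄₂=62.231, s₂=4.816, n₂=13
s_p² = [19·5.296² + 12·4.816²]/31 = 26.1696
SE = √(s_p²·(1/20+1/13)) = 1.8225
t = (33.450−62.231)/1.8225 = -15.7919
df = 31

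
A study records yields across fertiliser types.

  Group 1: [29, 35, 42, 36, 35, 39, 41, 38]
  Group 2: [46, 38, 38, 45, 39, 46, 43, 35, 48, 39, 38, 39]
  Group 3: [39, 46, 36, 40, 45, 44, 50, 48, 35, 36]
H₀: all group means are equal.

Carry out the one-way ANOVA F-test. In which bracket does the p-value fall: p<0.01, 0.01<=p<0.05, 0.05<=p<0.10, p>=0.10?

p-value bracket: 0.05<=p<0.10

Group means [36.88, 41.17, 41.90], grand mean 40.267
SSB = Σnᵢ(x̄ᵢ−x̄)² = 128.425; SSW = ΣΣ(x−x̄ᵢ)² = 575.442
MSB = 128.425/2 = 64.2125; MSW = 575.442/27 = 21.3127
F = MSB/MSW = 3.0129
df = (2, 27)
p-value (upper-tail) = 0.06590
→ bracket: 0.05<=p<0.10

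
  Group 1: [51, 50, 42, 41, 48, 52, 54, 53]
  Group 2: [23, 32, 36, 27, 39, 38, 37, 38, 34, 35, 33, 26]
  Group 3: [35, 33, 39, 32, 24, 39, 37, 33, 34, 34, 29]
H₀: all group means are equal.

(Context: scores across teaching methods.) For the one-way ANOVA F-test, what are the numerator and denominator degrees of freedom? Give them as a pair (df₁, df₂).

degrees of freedom = [2, 28]

k = 3 groups, N = 31 total
df = (k−1, N−k) = (3−1, 31−3) = (2, 28)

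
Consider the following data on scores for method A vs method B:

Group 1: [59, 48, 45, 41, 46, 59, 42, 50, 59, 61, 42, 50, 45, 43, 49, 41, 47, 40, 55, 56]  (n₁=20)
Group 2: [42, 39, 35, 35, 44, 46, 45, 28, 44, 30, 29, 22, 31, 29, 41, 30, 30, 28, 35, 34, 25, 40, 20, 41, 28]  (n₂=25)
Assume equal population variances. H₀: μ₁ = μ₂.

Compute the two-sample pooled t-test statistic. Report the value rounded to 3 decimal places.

test statistic = 6.853

x̄₁=48.900, s₁=6.958, n₁=20
x̄₂=34.040, s₂=7.436, n₂=25
s_p² = [19·6.958² + 24·7.436²]/43 = 52.2502
SE = √(s_p²·(1/20+1/25)) = 2.1685
t = (48.900−34.040)/2.1685 = 6.8526
df = 43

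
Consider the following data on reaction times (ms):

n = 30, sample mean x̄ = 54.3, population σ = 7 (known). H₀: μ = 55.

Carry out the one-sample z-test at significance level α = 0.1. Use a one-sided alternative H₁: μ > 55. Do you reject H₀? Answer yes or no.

SE = σ/√n = 7/√30 = 1.2780
z = (x̄−μ₀)/SE = (54.3−55)/1.2780 = -0.5477
p-value (one-sided, H₁ greater) = 0.70806
At α=0.1: p ≥ α → fail to reject H₀

reject H₀: no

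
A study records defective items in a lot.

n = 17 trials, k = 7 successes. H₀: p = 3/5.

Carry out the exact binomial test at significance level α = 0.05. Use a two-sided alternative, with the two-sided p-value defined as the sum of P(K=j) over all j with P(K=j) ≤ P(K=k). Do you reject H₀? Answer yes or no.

reject H₀: no

Exact binomial: n=17, k=7, p₀=3/5=0.6000
P(X=j) = C(n,j)·p₀^j·(1−p₀)^(n−j); p = Σ P(X=j) over j with P(X=j) ≤ P(X=7)
p-value (two-sided) = 0.13832
At α=0.05: p ≥ α → fail to reject H₀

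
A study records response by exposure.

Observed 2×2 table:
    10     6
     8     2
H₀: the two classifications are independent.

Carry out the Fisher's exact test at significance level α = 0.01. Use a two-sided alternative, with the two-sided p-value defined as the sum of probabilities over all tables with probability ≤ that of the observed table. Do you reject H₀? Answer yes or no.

Margins: r₁=16, r₂=10, c₁=18, c₂=8, n=26
p_obs = C(16,10)·C(10,8)/C(26,18); sum pmf over tables with pmf ≤ p_obs
p-value (two-sided) = 0.41985
At α=0.01: p ≥ α → fail to reject H₀

reject H₀: no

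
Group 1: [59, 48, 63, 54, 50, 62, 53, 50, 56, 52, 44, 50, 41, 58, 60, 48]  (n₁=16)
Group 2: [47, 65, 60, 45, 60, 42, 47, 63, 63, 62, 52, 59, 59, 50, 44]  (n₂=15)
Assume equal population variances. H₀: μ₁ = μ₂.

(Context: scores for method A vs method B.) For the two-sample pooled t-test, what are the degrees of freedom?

df = n₁ + n₂ − 2 = 16 + 15 − 2 = 29

degrees of freedom = 29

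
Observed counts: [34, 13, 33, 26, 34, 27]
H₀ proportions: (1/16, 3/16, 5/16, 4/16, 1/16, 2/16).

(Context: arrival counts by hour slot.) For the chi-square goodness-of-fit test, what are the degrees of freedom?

df = k − 1 = 6 − 1 = 5

degrees of freedom = 5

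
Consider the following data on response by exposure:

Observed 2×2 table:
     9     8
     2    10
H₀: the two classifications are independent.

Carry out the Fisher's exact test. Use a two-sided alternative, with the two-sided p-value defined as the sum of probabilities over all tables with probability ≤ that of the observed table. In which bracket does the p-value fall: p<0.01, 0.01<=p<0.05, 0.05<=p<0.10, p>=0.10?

Margins: r₁=17, r₂=12, c₁=11, c₂=18, n=29
p_obs = C(17,9)·C(12,2)/C(29,11); sum pmf over tables with pmf ≤ p_obs
p-value (two-sided) = 0.06411
→ bracket: 0.05<=p<0.10

p-value bracket: 0.05<=p<0.10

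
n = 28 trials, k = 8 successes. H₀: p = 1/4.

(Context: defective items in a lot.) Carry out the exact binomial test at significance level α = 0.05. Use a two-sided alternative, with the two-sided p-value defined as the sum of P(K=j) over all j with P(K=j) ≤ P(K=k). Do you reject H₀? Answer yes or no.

reject H₀: no

Exact binomial: n=28, k=8, p₀=1/4=0.2500
P(X=j) = C(n,j)·p₀^j·(1−p₀)^(n−j); p = Σ P(X=j) over j with P(X=j) ≤ P(X=8)
p-value (two-sided) = 0.66405
At α=0.05: p ≥ α → fail to reject H₀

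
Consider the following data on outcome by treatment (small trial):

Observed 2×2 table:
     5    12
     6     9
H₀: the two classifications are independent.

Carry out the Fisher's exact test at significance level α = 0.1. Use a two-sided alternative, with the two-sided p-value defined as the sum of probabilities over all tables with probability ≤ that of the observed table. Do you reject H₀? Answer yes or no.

reject H₀: no

Margins: r₁=17, r₂=15, c₁=11, c₂=21, n=32
p_obs = C(17,5)·C(15,6)/C(32,11); sum pmf over tables with pmf ≤ p_obs
p-value (two-sided) = 0.71195
At α=0.1: p ≥ α → fail to reject H₀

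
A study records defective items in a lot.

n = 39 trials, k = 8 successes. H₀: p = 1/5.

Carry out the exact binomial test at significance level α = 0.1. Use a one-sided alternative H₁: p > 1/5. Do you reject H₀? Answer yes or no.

Exact binomial: n=39, k=8, p₀=1/5=0.2000
P(X≥8) from Σ C(n,i)·p₀^i·(1−p₀)^(n−i)
p-value (one-sided, H₁ greater) = 0.53166
At α=0.1: p ≥ α → fail to reject H₀

reject H₀: no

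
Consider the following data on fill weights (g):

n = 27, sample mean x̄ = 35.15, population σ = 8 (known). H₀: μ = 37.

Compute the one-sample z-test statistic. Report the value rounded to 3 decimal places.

SE = σ/√n = 8/√27 = 1.5396
z = (x̄−μ₀)/SE = (35.15−37)/1.5396 = -1.2016

test statistic = -1.202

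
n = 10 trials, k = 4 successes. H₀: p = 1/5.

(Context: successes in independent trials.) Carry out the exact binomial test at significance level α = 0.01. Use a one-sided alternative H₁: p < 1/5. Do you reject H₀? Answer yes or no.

reject H₀: no

Exact binomial: n=10, k=4, p₀=1/5=0.2000
P(X≤4) from Σ C(n,i)·p₀^i·(1−p₀)^(n−i)
p-value (one-sided, H₁ less) = 0.96721
At α=0.01: p ≥ α → fail to reject H₀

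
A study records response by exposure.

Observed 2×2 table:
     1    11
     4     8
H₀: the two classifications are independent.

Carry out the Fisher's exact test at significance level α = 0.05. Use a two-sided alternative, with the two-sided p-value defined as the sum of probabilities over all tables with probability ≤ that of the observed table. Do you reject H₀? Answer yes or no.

reject H₀: no

Margins: r₁=12, r₂=12, c₁=5, c₂=19, n=24
p_obs = C(12,1)·C(12,4)/C(24,5); sum pmf over tables with pmf ≤ p_obs
p-value (two-sided) = 0.31677
At α=0.05: p ≥ α → fail to reject H₀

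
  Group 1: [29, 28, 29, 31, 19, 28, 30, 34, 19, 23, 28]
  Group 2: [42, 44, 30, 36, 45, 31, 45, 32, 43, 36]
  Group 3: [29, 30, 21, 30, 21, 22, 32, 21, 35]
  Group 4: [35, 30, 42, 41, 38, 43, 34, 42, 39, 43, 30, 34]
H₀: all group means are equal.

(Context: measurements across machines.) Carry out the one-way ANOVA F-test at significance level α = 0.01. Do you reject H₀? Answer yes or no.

Group means [27.09, 38.40, 26.78, 37.58], grand mean 32.714
SSB = Σnᵢ(x̄ᵢ−x̄)² = 1272.790; SSW = ΣΣ(x−x̄ᵢ)² = 1061.781
MSB = 1272.790/3 = 424.2634; MSW = 1061.781/38 = 27.9416
F = MSB/MSW = 15.1839
df = (3, 38)
p-value (upper-tail) = 0.00000
At α=0.01: p < α → reject H₀

reject H₀: yes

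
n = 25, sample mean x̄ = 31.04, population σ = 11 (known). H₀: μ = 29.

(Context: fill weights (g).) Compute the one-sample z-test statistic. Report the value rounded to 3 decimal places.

SE = σ/√n = 11/√25 = 2.2000
z = (x̄−μ₀)/SE = (31.04−29)/2.2000 = 0.9273

test statistic = 0.927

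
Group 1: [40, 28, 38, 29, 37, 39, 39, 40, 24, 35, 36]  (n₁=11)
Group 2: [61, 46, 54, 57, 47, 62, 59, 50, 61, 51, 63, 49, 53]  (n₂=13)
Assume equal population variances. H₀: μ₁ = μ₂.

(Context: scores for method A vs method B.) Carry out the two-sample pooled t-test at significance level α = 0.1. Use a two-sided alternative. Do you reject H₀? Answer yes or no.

reject H₀: yes

x̄₁=35.000, s₁=5.495, n₁=11
x̄₂=54.846, s₂=5.998, n₂=13
s_p² = [10·5.495² + 12·5.998²]/22 = 33.3497
SE = √(s_p²·(1/11+1/13)) = 2.3658
t = (35.000−54.846)/2.3658 = -8.3887
df = 22
p-value (two-sided) = 0.00000
At α=0.1: p < α → reject H₀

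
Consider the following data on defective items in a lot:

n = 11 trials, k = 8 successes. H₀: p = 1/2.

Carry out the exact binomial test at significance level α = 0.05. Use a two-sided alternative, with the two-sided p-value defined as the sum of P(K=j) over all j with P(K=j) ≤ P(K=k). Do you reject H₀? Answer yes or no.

reject H₀: no

Exact binomial: n=11, k=8, p₀=1/2=0.5000
P(X=j) = C(n,j)·p₀^j·(1−p₀)^(n−j); p = Σ P(X=j) over j with P(X=j) ≤ P(X=8)
p-value (two-sided) = 0.22656
At α=0.05: p ≥ α → fail to reject H₀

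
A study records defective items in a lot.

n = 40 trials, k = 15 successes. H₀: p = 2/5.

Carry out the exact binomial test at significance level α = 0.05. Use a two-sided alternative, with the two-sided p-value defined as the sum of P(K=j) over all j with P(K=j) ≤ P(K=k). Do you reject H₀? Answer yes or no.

Exact binomial: n=40, k=15, p₀=2/5=0.4000
P(X=j) = C(n,j)·p₀^j·(1−p₀)^(n−j); p = Σ P(X=j) over j with P(X=j) ≤ P(X=15)
p-value (two-sided) = 0.87209
At α=0.05: p ≥ α → fail to reject H₀

reject H₀: no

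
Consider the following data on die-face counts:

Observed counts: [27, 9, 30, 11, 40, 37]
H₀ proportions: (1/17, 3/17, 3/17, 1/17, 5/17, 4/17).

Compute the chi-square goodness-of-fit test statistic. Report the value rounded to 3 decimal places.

n = 154; E_i = n·p_i = [9.06, 27.18, 27.18, 9.06, 45.29, 36.24]
χ² = (27−9.06)²/9.06 + (9−27.18)²/27.18 + (30−27.18)²/27.18 + (11−9.06)²/9.06 + (40−45.29)²/45.29 + (37−36.24)²/36.24 = 49.0341
df = 5

test statistic = 49.034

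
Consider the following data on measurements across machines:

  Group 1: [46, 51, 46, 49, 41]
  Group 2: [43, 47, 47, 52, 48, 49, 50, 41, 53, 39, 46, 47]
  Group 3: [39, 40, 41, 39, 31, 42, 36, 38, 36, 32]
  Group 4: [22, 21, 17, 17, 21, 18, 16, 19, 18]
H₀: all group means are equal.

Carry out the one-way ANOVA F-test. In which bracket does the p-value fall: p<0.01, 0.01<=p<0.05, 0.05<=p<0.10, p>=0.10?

p-value bracket: p<0.01

Group means [46.60, 46.83, 37.40, 18.78], grand mean 37.167
SSB = Σnᵢ(x̄ᵢ−x̄)² = 4610.178; SSW = ΣΣ(x−x̄ᵢ)² = 404.822
MSB = 4610.178/3 = 1536.7259; MSW = 404.822/32 = 12.6507
F = MSB/MSW = 121.4736
df = (3, 32)
p-value (upper-tail) = 0.00000
→ bracket: p<0.01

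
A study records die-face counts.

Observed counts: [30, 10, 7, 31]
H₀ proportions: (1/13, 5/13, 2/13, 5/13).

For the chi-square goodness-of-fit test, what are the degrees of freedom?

degrees of freedom = 3

df = k − 1 = 4 − 1 = 3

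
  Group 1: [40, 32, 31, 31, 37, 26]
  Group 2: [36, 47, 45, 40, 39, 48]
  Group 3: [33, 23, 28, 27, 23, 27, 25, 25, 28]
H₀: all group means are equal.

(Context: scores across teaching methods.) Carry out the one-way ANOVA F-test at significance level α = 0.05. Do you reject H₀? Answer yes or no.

reject H₀: yes

Group means [32.83, 42.50, 26.56], grand mean 32.905
SSB = Σnᵢ(x̄ᵢ−x̄)² = 915.254; SSW = ΣΣ(x−x̄ᵢ)² = 316.556
MSB = 915.254/2 = 457.6270; MSW = 316.556/18 = 17.5864
F = MSB/MSW = 26.0216
df = (2, 18)
p-value (upper-tail) = 0.00000
At α=0.05: p < α → reject H₀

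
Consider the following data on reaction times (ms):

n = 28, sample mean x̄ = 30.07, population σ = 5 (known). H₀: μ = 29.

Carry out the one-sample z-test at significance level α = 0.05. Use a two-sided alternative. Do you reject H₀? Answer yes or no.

reject H₀: no

SE = σ/√n = 5/√28 = 0.9449
z = (x̄−μ₀)/SE = (30.07−29)/0.9449 = 1.1324
p-value (two-sided) = 0.25747
At α=0.05: p ≥ α → fail to reject H₀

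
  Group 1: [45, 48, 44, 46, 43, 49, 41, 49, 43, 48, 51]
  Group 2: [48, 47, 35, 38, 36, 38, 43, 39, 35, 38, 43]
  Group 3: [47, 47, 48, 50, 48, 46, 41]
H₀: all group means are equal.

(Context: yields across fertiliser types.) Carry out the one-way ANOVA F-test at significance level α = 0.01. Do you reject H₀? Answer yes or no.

Group means [46.09, 40.00, 46.71], grand mean 43.931
SSB = Σnᵢ(x̄ᵢ−x̄)² = 275.524; SSW = ΣΣ(x−x̄ᵢ)² = 356.338
MSB = 275.524/2 = 137.7622; MSW = 356.338/26 = 13.7053
F = MSB/MSW = 10.0518
df = (2, 26)
p-value (upper-tail) = 0.00058
At α=0.01: p < α → reject H₀

reject H₀: yes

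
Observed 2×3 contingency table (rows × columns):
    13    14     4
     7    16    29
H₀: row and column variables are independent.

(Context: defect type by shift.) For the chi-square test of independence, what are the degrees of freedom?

df = (r−1)(c−1) = (2−1)·(3−1) = 2

degrees of freedom = 2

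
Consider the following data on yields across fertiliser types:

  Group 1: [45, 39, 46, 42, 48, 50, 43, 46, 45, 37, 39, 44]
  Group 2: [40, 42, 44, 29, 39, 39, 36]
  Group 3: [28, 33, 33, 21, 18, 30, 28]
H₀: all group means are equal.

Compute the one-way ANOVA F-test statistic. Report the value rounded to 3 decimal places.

test statistic = 27.046

Group means [43.67, 38.43, 27.29], grand mean 37.846
SSB = Σnᵢ(x̄ᵢ−x̄)² = 1189.575; SSW = ΣΣ(x−x̄ᵢ)² = 505.810
MSB = 1189.575/2 = 594.7875; MSW = 505.810/23 = 21.9917
F = MSB/MSW = 27.0460
df = (2, 23)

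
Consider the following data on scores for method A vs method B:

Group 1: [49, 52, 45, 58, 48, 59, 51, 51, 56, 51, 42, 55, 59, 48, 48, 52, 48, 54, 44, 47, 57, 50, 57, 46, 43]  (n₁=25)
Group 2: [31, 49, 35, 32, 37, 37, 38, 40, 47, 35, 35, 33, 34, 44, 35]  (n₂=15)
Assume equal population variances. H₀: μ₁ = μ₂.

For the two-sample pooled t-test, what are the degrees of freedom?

df = n₁ + n₂ − 2 = 25 + 15 − 2 = 38

degrees of freedom = 38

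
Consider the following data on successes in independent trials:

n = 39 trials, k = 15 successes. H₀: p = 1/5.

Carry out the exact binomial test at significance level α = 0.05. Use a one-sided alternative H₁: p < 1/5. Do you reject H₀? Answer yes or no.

Exact binomial: n=39, k=15, p₀=1/5=0.2000
P(X≤15) from Σ C(n,i)·p₀^i·(1−p₀)^(n−i)
p-value (one-sided, H₁ less) = 0.99784
At α=0.05: p ≥ α → fail to reject H₀

reject H₀: no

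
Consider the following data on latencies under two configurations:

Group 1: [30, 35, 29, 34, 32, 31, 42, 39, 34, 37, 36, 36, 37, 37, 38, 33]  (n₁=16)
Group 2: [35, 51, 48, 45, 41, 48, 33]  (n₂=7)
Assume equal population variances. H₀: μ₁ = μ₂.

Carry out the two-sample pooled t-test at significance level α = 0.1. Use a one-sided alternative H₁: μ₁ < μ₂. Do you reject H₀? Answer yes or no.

x̄₁=35.000, s₁=3.464, n₁=16
x̄₂=43.000, s₂=6.904, n₂=7
s_p² = [15·3.464² + 6·6.904²]/21 = 22.1905
SE = √(s_p²·(1/16+1/7)) = 2.1347
t = (35.000−43.000)/2.1347 = -3.7476
df = 21
p-value (one-sided, H₁ less) = 0.00059
At α=0.1: p < α → reject H₀

reject H₀: yes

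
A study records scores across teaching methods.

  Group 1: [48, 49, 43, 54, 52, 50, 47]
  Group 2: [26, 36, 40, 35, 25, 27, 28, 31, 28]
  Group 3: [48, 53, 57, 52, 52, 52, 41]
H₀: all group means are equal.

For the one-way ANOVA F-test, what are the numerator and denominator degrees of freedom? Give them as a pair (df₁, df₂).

degrees of freedom = [2, 20]

k = 3 groups, N = 23 total
df = (k−1, N−k) = (3−1, 23−3) = (2, 20)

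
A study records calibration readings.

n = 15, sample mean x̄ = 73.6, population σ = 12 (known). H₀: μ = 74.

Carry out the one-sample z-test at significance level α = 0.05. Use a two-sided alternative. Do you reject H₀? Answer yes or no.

SE = σ/√n = 12/√15 = 3.0984
z = (x̄−μ₀)/SE = (73.6−74)/3.0984 = -0.1291
p-value (two-sided) = 0.89728
At α=0.05: p ≥ α → fail to reject H₀

reject H₀: no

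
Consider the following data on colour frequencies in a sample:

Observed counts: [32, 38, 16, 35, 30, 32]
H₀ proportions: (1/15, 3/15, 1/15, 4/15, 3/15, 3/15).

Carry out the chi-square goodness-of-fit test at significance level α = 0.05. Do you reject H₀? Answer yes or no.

reject H₀: yes

n = 183; E_i = n·p_i = [12.20, 36.60, 12.20, 48.80, 36.60, 36.60]
χ² = (32−12.20)²/12.20 + (38−36.60)²/36.60 + (16−12.20)²/12.20 + (35−48.80)²/48.80 + (30−36.60)²/36.60 + (32−36.60)²/36.60 = 39.0423
df = 5
p-value (upper-tail) = 0.00000
At α=0.05: p < α → reject H₀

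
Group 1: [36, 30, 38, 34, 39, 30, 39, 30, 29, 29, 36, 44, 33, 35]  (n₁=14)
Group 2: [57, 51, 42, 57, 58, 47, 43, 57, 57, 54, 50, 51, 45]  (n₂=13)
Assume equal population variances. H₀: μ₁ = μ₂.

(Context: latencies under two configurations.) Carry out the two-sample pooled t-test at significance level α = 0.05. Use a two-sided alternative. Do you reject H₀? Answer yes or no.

reject H₀: yes

x̄₁=34.429, s₁=4.569, n₁=14
x̄₂=51.462, s₂=5.753, n₂=13
s_p² = [13·4.569² + 12·5.753²]/25 = 26.7464
SE = √(s_p²·(1/14+1/13)) = 1.9920
t = (34.429−51.462)/1.9920 = -8.5509
df = 25
p-value (two-sided) = 0.00000
At α=0.05: p < α → reject H₀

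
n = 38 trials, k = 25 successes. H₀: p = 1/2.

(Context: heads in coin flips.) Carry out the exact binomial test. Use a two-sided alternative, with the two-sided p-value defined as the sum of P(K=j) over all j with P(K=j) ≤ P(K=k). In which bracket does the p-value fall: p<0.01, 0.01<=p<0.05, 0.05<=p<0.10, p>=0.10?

Exact binomial: n=38, k=25, p₀=1/2=0.5000
P(X=j) = C(n,j)·p₀^j·(1−p₀)^(n−j); p = Σ P(X=j) over j with P(X=j) ≤ P(X=25)
p-value (two-sided) = 0.07295
→ bracket: 0.05<=p<0.10

p-value bracket: 0.05<=p<0.10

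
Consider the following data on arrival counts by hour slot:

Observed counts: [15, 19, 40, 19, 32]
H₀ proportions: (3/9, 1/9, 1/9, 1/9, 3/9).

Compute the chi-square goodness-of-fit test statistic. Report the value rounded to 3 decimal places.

test statistic = 72.160

n = 125; E_i = n·p_i = [41.67, 13.89, 13.89, 13.89, 41.67]
χ² = (15−41.67)²/41.67 + (19−13.89)²/13.89 + (40−13.89)²/13.89 + (19−13.89)²/13.89 + (32−41.67)²/41.67 = 72.1600
df = 4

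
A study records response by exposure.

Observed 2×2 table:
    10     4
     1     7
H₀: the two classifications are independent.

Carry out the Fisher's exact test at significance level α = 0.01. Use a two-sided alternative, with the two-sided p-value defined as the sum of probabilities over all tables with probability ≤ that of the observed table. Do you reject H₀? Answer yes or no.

Margins: r₁=14, r₂=8, c₁=11, c₂=11, n=22
p_obs = C(14,10)·C(8,1)/C(22,11); sum pmf over tables with pmf ≤ p_obs
p-value (two-sided) = 0.02374
At α=0.01: p ≥ α → fail to reject H₀

reject H₀: no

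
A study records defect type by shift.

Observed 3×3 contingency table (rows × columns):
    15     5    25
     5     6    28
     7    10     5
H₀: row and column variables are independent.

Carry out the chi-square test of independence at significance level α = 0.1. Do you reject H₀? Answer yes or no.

Row totals [45, 39, 22], col totals [27, 21, 58], n=106
χ² = (15−11.46)²/11.46 + (5−8.92)²/8.92 + (25−24.62)²/24.62 + (5−9.93)²/9.93 + (6−7.73)²/7.73 + (28−21.34)²/21.34 + (7−5.60)²/5.60 + (10−4.36)²/4.36 + (5−12.04)²/12.04 = 19.4968
df = 4
p-value (upper-tail) = 0.00063
At α=0.1: p < α → reject H₀

reject H₀: yes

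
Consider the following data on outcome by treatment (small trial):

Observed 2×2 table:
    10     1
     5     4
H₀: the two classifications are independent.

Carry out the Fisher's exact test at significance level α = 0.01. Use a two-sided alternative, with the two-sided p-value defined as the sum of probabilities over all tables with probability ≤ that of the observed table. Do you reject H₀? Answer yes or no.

reject H₀: no

Margins: r₁=11, r₂=9, c₁=15, c₂=5, n=20
p_obs = C(11,10)·C(9,5)/C(20,15); sum pmf over tables with pmf ≤ p_obs
p-value (two-sided) = 0.12732
At α=0.01: p ≥ α → fail to reject H₀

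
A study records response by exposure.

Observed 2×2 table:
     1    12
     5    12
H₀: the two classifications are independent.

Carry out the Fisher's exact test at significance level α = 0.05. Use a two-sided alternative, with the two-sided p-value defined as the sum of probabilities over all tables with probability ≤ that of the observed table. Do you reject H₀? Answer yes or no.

reject H₀: no

Margins: r₁=13, r₂=17, c₁=6, c₂=24, n=30
p_obs = C(13,1)·C(17,5)/C(30,6); sum pmf over tables with pmf ≤ p_obs
p-value (two-sided) = 0.19606
At α=0.05: p ≥ α → fail to reject H₀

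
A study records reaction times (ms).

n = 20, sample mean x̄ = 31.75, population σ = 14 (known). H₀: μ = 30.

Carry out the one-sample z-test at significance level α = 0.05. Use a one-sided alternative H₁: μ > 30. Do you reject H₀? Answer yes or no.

SE = σ/√n = 14/√20 = 3.1305
z = (x̄−μ₀)/SE = (31.75−30)/3.1305 = 0.5590
p-value (one-sided, H₁ greater) = 0.28808
At α=0.05: p ≥ α → fail to reject H₀

reject H₀: no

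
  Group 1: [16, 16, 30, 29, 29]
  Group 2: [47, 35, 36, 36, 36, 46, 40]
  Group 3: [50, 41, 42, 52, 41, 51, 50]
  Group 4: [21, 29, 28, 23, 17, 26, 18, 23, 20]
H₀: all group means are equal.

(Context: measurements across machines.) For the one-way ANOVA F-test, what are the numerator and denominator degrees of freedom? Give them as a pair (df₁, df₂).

k = 4 groups, N = 28 total
df = (k−1, N−k) = (4−1, 28−4) = (3, 24)

degrees of freedom = [3, 24]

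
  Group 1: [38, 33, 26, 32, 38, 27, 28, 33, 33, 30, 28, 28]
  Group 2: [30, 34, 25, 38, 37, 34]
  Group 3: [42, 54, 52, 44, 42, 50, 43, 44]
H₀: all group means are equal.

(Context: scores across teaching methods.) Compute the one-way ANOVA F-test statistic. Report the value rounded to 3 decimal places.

test statistic = 29.869

Group means [31.17, 33.00, 46.38], grand mean 36.269
SSB = Σnᵢ(x̄ᵢ−x̄)² = 1193.574; SSW = ΣΣ(x−x̄ᵢ)² = 459.542
MSB = 1193.574/2 = 596.7869; MSW = 459.542/23 = 19.9801
F = MSB/MSW = 29.8691
df = (2, 23)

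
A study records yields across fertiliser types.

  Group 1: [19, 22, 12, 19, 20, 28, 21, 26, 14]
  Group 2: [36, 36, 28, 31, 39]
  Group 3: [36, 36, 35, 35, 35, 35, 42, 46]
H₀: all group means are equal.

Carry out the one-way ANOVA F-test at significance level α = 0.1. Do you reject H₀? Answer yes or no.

reject H₀: yes

Group means [20.11, 34.00, 37.50], grand mean 29.591
SSB = Σnᵢ(x̄ᵢ−x̄)² = 1406.429; SSW = ΣΣ(x−x̄ᵢ)² = 406.889
MSB = 1406.429/2 = 703.2146; MSW = 406.889/19 = 21.4152
F = MSB/MSW = 32.8372
df = (2, 19)
p-value (upper-tail) = 0.00000
At α=0.1: p < α → reject H₀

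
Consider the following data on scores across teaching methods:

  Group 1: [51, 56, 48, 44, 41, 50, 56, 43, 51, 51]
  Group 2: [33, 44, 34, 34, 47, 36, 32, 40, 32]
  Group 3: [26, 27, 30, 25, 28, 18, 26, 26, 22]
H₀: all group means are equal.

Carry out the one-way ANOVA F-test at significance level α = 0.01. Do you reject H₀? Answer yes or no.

reject H₀: yes

Group means [49.10, 36.89, 25.33], grand mean 37.536
SSB = Σnᵢ(x̄ᵢ−x̄)² = 2681.175; SSW = ΣΣ(x−x̄ᵢ)² = 577.789
MSB = 2681.175/2 = 1340.5877; MSW = 577.789/25 = 23.1116
F = MSB/MSW = 58.0051
df = (2, 25)
p-value (upper-tail) = 0.00000
At α=0.01: p < α → reject H₀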